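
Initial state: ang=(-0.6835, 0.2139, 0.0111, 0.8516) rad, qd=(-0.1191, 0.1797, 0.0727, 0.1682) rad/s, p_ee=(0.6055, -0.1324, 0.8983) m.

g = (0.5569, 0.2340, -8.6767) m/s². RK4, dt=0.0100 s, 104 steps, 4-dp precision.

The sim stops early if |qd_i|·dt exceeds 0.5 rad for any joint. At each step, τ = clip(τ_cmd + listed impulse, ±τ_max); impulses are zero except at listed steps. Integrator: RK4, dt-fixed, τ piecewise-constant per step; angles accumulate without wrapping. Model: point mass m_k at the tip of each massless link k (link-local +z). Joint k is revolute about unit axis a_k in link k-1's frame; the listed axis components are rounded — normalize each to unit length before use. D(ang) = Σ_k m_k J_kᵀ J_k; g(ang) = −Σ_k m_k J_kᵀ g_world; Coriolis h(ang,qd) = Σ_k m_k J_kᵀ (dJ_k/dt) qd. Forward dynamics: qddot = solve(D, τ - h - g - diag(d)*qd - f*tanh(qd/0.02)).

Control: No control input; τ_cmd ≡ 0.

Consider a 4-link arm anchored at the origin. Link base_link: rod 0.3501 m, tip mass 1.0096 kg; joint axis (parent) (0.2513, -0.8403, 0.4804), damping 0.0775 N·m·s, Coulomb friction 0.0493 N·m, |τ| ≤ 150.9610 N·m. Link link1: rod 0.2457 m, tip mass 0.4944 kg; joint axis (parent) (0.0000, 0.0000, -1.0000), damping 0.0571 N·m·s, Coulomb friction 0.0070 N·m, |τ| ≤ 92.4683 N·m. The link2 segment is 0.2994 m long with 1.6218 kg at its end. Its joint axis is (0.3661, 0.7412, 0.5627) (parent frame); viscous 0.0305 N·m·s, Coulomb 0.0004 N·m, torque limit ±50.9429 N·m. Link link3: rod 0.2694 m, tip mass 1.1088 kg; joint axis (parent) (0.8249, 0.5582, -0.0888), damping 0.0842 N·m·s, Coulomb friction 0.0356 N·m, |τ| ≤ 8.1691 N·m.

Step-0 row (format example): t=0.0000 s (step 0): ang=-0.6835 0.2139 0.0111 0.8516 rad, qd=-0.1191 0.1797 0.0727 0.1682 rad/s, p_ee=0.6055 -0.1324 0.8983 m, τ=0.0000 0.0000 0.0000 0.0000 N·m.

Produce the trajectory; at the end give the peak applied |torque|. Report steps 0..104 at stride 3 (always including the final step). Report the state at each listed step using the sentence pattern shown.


t=0.0300 s (step 3): ang=-0.6914 0.2149 0.0072 0.8708 rad, qd=-0.4098 -0.1024 -0.3254 1.0966 rad/s, p_ee=0.6077 -0.1352 0.8929 m, τ=0.0000 0.0000 0.0000 0.0000 N·m.
t=0.0600 s (step 6): ang=-0.7081 0.2081 -0.0080 0.9165 rad, qd=-0.6986 -0.3510 -0.6818 1.9316 rad/s, p_ee=0.6116 -0.1394 0.8814 m, τ=0.0000 0.0000 0.0000 0.0000 N·m.
t=0.0900 s (step 9): ang=-0.7334 0.1938 -0.0334 0.9858 rad, qd=-0.9884 -0.6036 -1.0090 2.6745 rad/s, p_ee=0.6170 -0.1448 0.8639 m, τ=0.0000 0.0000 0.0000 0.0000 N·m.
t=0.1200 s (step 12): ang=-0.7674 0.1716 -0.0684 1.0760 rad, qd=-1.2838 -0.8797 -1.3205 3.3216 rad/s, p_ee=0.6238 -0.1507 0.8400 m, τ=0.0000 0.0000 0.0000 0.0000 N·m.
t=0.1500 s (step 15): ang=-0.8105 0.1406 -0.1127 1.1841 rad, qd=-1.5912 -1.1951 -1.6357 3.8671 rad/s, p_ee=0.6317 -0.1566 0.8095 m, τ=0.0000 0.0000 0.0000 0.0000 N·m.
t=0.1800 s (step 18): ang=-0.8631 0.0994 -0.1669 1.3069 rad, qd=-1.9197 -1.5652 -1.9840 4.3023 rad/s, p_ee=0.6407 -0.1619 0.7720 m, τ=0.0000 0.0000 0.0000 0.0000 N·m.
t=0.2100 s (step 21): ang=-0.9260 0.0460 -0.2325 1.4410 rad, qd=-2.2834 -2.0044 -2.4095 4.6126 rad/s, p_ee=0.6507 -0.1661 0.7275 m, τ=0.0000 0.0000 0.0000 0.0000 N·m.
t=0.2400 s (step 24): ang=-1.0007 -0.0216 -0.3128 1.5821 rad, qd=-2.7016 -2.5151 -2.9717 4.7697 rad/s, p_ee=0.6618 -0.1689 0.6760 m, τ=0.0000 0.0000 0.0000 0.0000 N·m.
t=0.2700 s (step 27): ang=-1.0889 -0.1051 -0.4127 1.7251 rad, qd=-3.1935 -3.0464 -3.7243 4.7199 rad/s, p_ee=0.6737 -0.1706 0.6180 m, τ=0.0000 0.0000 0.0000 0.0000 N·m.
t=0.3000 s (step 30): ang=-1.1929 -0.2027 -0.5377 1.8625 rad, qd=-3.7491 -3.3994 -4.6157 4.3894 rad/s, p_ee=0.6860 -0.1720 0.5543 m, τ=0.0000 0.0000 0.0000 0.0000 N·m.
t=0.3300 s (step 33): ang=-1.3135 -0.3034 -0.6878 1.9855 rad, qd=-4.2730 -3.1925 -5.3100 3.7739 rad/s, p_ee=0.6973 -0.1746 0.4863 m, τ=0.0000 0.0000 0.0000 0.0000 N·m.
t=0.3600 s (step 36): ang=-1.4475 -0.3865 -0.8496 2.0880 rad, qd=-4.6245 -2.2284 -5.3509 3.0661 rad/s, p_ee=0.7062 -0.1797 0.4157 m, τ=0.0000 0.0000 0.0000 0.0000 N·m.
t=0.3900 s (step 39): ang=-1.5889 -0.4317 -1.0014 2.1710 rad, qd=-4.7658 -0.7114 -4.6577 2.5004 rad/s, p_ee=0.7118 -0.1871 0.3427 m, τ=0.0000 0.0000 0.0000 0.0000 N·m.
t=0.4200 s (step 42): ang=-1.7317 -0.4253 -1.1234 2.2402 rad, qd=-4.7222 1.2052 -3.3977 2.1480 rad/s, p_ee=0.7146 -0.1959 0.2672 m, τ=0.0000 0.0000 0.0000 0.0000 N·m.
t=0.4500 s (step 45): ang=-1.8704 -0.3549 -1.2012 2.3014 rad, qd=-4.4953 3.5604 -1.7376 1.9453 rad/s, p_ee=0.7148 -0.2052 0.1888 m, τ=0.0000 0.0000 0.0000 0.0000 N·m.
t=0.4800 s (step 48): ang=-1.9996 -0.2072 -1.2266 2.3566 rad, qd=-4.0966 6.3506 0.0143 1.7095 rad/s, p_ee=0.7128 -0.2136 0.1081 m, τ=0.0000 0.0000 0.0000 0.0000 N·m.
t=0.5100 s (step 51): ang=-2.1155 0.0270 -1.2062 2.4002 rad, qd=-3.6304 9.2078 1.1767 1.0922 rad/s, p_ee=0.7089 -0.2198 0.0255 m, τ=0.0000 0.0000 0.0000 0.0000 N·m.
t=0.5400 s (step 54): ang=-2.2189 0.3361 -1.1699 2.4135 rad, qd=-3.3028 11.1393 0.9891 -0.3837 rad/s, p_ee=0.7045 -0.2234 -0.0612 m, τ=0.0000 0.0000 0.0000 0.0000 N·m.
t=0.5700 s (step 57): ang=-2.3165 0.6742 -1.1580 2.3651 rad, qd=-3.2550 11.0011 -0.2631 -3.0525 rad/s, p_ee=0.7005 -0.2289 -0.1608 m, τ=0.0000 0.0000 0.0000 0.0000 N·m.
t=0.6000 s (step 60): ang=-2.4160 0.9755 -1.1817 2.2198 rad, qd=-3.3824 8.8393 -1.1478 -6.7596 rad/s, p_ee=0.6925 -0.2476 -0.2851 m, τ=0.0000 0.0000 0.0000 0.0000 N·m.
t=0.6300 s (step 63): ang=-2.5180 1.1955 -1.2161 1.9536 rad, qd=-3.3795 5.7243 -0.9907 -11.0832 rad/s, p_ee=0.6657 -0.2938 -0.4387 m, τ=0.0000 0.0000 0.0000 0.0000 N·m.
t=0.6600 s (step 66): ang=-2.6174 1.3105 -1.2324 1.5468 rad, qd=-3.2694 1.7343 0.0943 -16.2371 rad/s, p_ee=0.6002 -0.3775 -0.6070 m, τ=0.0000 0.0000 0.0000 0.0000 N·m.
t=0.6900 s (step 69): ang=-2.7220 1.2794 -1.1875 0.9616 rad, qd=-4.0011 -4.3844 3.5992 -23.2144 rad/s, p_ee=0.4823 -0.4939 -0.7567 m, τ=0.0000 0.0000 0.0000 0.0000 N·m.
t=0.7200 s (step 72): ang=-2.8930 0.9654 -0.9424 0.1068 rad, qd=-7.9815 -18.3277 13.8284 -34.2383 rad/s, p_ee=0.3138 -0.6017 -0.8480 m, τ=0.0000 0.0000 0.0000 0.0000 N·m.
t=0.7500 s (step 75): ang=-3.0945 0.5853 -0.5684 -0.7502 rad, qd=-5.0188 -4.4585 9.7250 -21.3529 rad/s, p_ee=0.1458 -0.6107 -0.8315 m, τ=0.0000 0.0000 0.0000 0.0000 N·m.
t=0.7800 s (step 78): ang=-3.2301 0.5690 -0.3348 -1.2543 rad, qd=-4.3349 1.9504 6.0715 -13.0031 rad/s, p_ee=0.0071 -0.6031 -0.7580 m, τ=0.0000 0.0000 0.0000 0.0000 N·m.
t=0.8100 s (step 81): ang=-3.3619 0.6570 -0.1952 -1.5545 rad, qd=-4.4760 3.5091 3.3532 -7.2310 rad/s, p_ee=-0.1193 -0.6039 -0.6755 m, τ=0.0000 0.0000 0.0000 0.0000 N·m.
t=0.8400 s (step 84): ang=-3.4979 0.7626 -0.1275 -1.6968 rad, qd=-4.5601 3.3160 1.2387 -2.3615 rad/s, p_ee=-0.2406 -0.6097 -0.5967 m, τ=0.0000 0.0000 0.0000 0.0000 N·m.
t=0.8700 s (step 87): ang=-3.6334 0.8461 -0.1174 -1.7020 rad, qd=-4.4476 2.1375 -0.5231 1.9170 rad/s, p_ee=-0.3596 -0.6170 -0.5252 m, τ=0.0000 0.0000 0.0000 0.0000 N·m.
t=0.9000 s (step 90): ang=-3.7634 0.8878 -0.1572 -1.5877 rad, qd=-4.2002 0.6513 -2.1091 5.6079 rad/s, p_ee=-0.4767 -0.6245 -0.4608 m, τ=0.0000 0.0000 0.0000 0.0000 N·m.
t=0.9300 s (step 93): ang=-3.8851 0.8892 -0.2433 -1.3702 rad, qd=-3.9119 -0.4382 -3.6250 8.8362 rad/s, p_ee=-0.5901 -0.6322 -0.4026 m, τ=0.0000 0.0000 0.0000 0.0000 N·m.
t=0.9600 s (step 96): ang=-3.9978 0.8716 -0.3750 -1.0590 rad, qd=-3.5913 -0.5079 -5.1687 11.9247 rad/s, p_ee=-0.6953 -0.6408 -0.3493 m, τ=0.0000 0.0000 0.0000 0.0000 N·m.
t=0.9900 s (step 99): ang=-4.0986 0.8774 -0.5541 -0.6513 rad, qd=-3.0671 1.2895 -6.7658 15.3366 rad/s, p_ee=-0.7844 -0.6497 -0.3001 m, τ=0.0000 0.0000 0.0000 0.0000 N·m.
t=1.0200 s (step 102): ang=-4.1796 0.9636 -0.7712 -0.1446 rad, qd=-2.4530 3.9852 -7.1535 17.7189 rad/s, p_ee=-0.8426 -0.6519 -0.2566 m, τ=0.0000 0.0000 0.0000 0.0000 N·m.
t=1.0400 s (step 104): ang=-4.2323 1.0281 -0.8953 0.1893 rad, qd=-2.9203 1.9600 -5.0914 15.1760 rad/s, p_ee=-0.8593 -0.6413 -0.2330 m.
max |τ| (N·m): 0.0000


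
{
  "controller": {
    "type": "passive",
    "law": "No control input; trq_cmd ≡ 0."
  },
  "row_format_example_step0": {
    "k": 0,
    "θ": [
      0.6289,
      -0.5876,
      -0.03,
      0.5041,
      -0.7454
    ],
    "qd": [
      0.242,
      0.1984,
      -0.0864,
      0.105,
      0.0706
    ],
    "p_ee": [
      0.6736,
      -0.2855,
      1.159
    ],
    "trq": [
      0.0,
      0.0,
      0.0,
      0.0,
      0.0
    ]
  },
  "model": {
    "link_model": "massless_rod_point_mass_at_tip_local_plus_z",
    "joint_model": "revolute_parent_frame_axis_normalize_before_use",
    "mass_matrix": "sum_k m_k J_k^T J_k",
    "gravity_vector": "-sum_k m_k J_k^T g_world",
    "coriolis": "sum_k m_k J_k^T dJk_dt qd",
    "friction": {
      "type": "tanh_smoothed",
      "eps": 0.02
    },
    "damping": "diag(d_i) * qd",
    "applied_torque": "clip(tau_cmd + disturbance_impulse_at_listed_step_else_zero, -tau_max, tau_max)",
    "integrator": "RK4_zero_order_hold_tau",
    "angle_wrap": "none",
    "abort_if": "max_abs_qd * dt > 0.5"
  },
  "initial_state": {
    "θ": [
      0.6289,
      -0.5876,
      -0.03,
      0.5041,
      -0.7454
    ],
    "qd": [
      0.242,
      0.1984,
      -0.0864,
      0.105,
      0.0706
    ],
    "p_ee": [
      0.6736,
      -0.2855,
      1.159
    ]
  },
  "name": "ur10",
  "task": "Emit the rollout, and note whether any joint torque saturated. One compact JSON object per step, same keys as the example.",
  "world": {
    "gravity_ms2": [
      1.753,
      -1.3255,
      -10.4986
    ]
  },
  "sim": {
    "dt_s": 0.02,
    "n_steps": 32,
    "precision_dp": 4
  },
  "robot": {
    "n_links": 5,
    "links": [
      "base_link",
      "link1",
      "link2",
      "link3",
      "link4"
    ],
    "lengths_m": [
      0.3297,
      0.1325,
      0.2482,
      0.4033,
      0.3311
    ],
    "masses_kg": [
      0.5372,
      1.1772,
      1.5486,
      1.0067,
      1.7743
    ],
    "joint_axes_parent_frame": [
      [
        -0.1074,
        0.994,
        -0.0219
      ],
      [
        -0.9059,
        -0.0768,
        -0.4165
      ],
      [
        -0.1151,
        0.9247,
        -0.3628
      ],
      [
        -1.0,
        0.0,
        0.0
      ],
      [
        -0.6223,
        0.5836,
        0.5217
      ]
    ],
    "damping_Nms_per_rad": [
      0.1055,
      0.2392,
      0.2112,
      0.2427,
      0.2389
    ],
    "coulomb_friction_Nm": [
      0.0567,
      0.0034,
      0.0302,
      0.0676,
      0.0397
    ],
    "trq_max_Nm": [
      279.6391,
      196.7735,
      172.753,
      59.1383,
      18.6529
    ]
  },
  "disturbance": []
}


{"k":1,"\u03b8":[0.6366,-0.5874,-0.0336,0.5124,-0.7482],"qd":[0.5332,-0.1772,-0.2766,0.7115,-0.3359],"p_ee":[0.6783,-0.2804,1.1565],"trq":[0.0,0.0,0.0,0.0,0.0]}
{"k":2,"\u03b8":[0.6503,-0.5944,-0.0412,0.5321,-0.7584],"qd":[0.8385,-0.5125,-0.4967,1.2553,-0.6649],"p_ee":[0.6838,-0.276,1.1507],"trq":[0.0,0.0,0.0,0.0,0.0]}
{"k":3,"\u03b8":[0.6703,-0.6076,-0.0536,0.5621,-0.7743],"qd":[1.1605,-0.8008,-0.7478,1.7264,-0.9107],"p_ee":[0.6902,-0.2724,1.1416],"trq":[0.0,0.0,0.0,0.0,0.0]}
{"k":4,"\u03b8":[0.6969,-0.6261,-0.0714,0.6006,-0.7942],"qd":[1.5029,-1.0349,-1.0338,2.1136,-1.0711],"p_ee":[0.6976,-0.2694,1.1291],"trq":[0.0,0.0,0.0,0.0,0.0]}
{"k":5,"\u03b8":[0.7306,-0.6486,-0.0952,0.646,-0.8166],"qd":[1.869,-1.2084,-1.3587,2.4045,-1.1535],"p_ee":[0.7059,-0.2672,1.1132],"trq":[0.0,0.0,0.0,0.0,0.0]}
{"k":6,"\u03b8":[0.7718,-0.674,-0.126,0.6961,-0.8399],"qd":[2.2617,-1.3156,-1.7251,2.5845,-1.1732],"p_ee":[0.7152,-0.2656,1.0935],"trq":[0.0,0.0,0.0,0.0,0.0]}
{"k":7,"\u03b8":[0.8212,-0.7008,-0.1645,0.7485,-0.8632],"qd":[2.6823,-1.3527,-2.1323,2.6378,-1.1524],"p_ee":[0.7254,-0.2646,1.07],"trq":[0.0,0.0,0.0,0.0,0.0]}
{"k":8,"\u03b8":[0.8793,-0.7276,-0.2115,0.8006,-0.8859],"qd":[3.1296,-1.319,-2.573,2.5493,-1.1178],"p_ee":[0.7367,-0.2642,1.0424],"trq":[0.0,0.0,0.0,0.0,0.0]}
{"k":9,"\u03b8":[0.9465,-0.7531,-0.2676,0.8495,-0.908],"qd":[3.5988,-1.2174,-3.0292,2.3073,-1.0967],"p_ee":[0.7489,-0.2642,1.0106],"trq":[0.0,0.0,0.0,0.0,0.0]}
{"k":10,"\u03b8":[1.0233,-0.7759,-0.3326,0.8919,-0.9301],"qd":[4.0809,-1.0539,-3.4705,1.9068,-1.1124],"p_ee":[0.7621,-0.2648,0.9743],"trq":[0.0,0.0,0.0,0.0,0.0]}
{"k":11,"\u03b8":[1.1098,-0.7949,-0.406,0.9247,-0.9529],"qd":[4.5636,-0.8351,-3.8558,1.3532,-1.178],"p_ee":[0.7763,-0.2659,0.9334],"trq":[0.0,0.0,0.0,0.0,0.0]}
{"k":12,"\u03b8":[1.2058,-0.809,-0.4862,0.9451,-0.9775],"qd":[5.0327,-0.5651,-4.1417,0.6628,-1.2915],"p_ee":[0.7915,-0.2674,0.8876],"trq":[0.0,0.0,0.0,0.0,0.0]}
{"k":13,"\u03b8":[1.3109,-0.8171,-0.5708,0.9505,-1.0047],"qd":[5.4726,-0.2439,-4.2906,-0.1338,-1.4344],"p_ee":[0.8078,-0.2696,0.8367],"trq":[0.0,0.0,0.0,0.0,0.0]}
{"k":14,"\u03b8":[1.4244,-0.8184,-0.6567,0.9394,-1.0349],"qd":[5.8646,0.1285,-4.2774,-0.9861,-1.5776],"p_ee":[0.8252,-0.2723,0.7806],"trq":[0.0,0.0,0.0,0.0,0.0]}
{"k":15,"\u03b8":[1.5451,-0.8115,-0.7409,0.9108,-1.0675],"qd":[6.1992,0.5801,-4.1175,-1.8749,-1.6786],"p_ee":[0.8437,-0.2756,0.7192],"trq":[0.0,0.0,0.0,0.0,0.0]}
{"k":16,"\u03b8":[1.6718,-0.7946,-0.8205,0.8645,-1.1015],"qd":[6.4535,1.1211,-3.827,-2.7499,-1.7025],"p_ee":[0.8633,-0.2797,0.6521],"trq":[0.0,0.0,0.0,0.0,0.0]}
{"k":17,"\u03b8":[1.8025,-0.7661,-0.8932,0.8013,-1.135],"qd":[6.5971,1.7448,-3.4264,-3.5473,-1.6277],"p_ee":[0.8839,-0.2847,0.5793],"trq":[0.0,0.0,0.0,0.0,0.0]}
{"k":18,"\u03b8":[1.9347,-0.7245,-0.957,0.7236,-1.1659],"qd":[6.5977,2.4163,-2.9325,-4.1982,-1.4492],"p_ee":[0.9055,-0.2908,0.5003],"trq":[0.0,0.0,0.0,0.0,0.0]}
{"k":19,"\u03b8":[2.0653,-0.6695,-1.0099,0.6347,-1.1923],"qd":[6.4324,3.0688,-2.3511,-4.6487,-1.1696],"p_ee":[0.9279,-0.2981,0.4146],"trq":[0.0,0.0,0.0,0.0,0.0]}
{"k":20,"\u03b8":[2.1909,-0.6024,-1.0504,0.5391,-1.212],"qd":[6.098,3.6131,-1.6753,-4.8828,-0.778],"p_ee":[0.9506,-0.3064,0.3215],"trq":[0.0,0.0,0.0,0.0,0.0]}
{"k":21,"\u03b8":[2.3082,-0.5263,-1.0762,0.4407,-1.2224],"qd":[5.6129,3.9594,-0.8889,-4.9289,-0.2302],"p_ee":[0.9734,-0.3156,0.2202],"trq":[0.0,0.0,0.0,0.0,0.0]}
{"k":22,"\u03b8":[2.4146,-0.4459,-1.085,0.3429,-1.2198],"qd":[5.0039,4.0387,0.0334,-4.8355,0.5271],"p_ee":[0.9956,-0.3251,0.1102],"trq":[0.0,0.0,0.0,0.0,0.0]}
{"k":23,"\u03b8":[2.5078,-0.3667,-1.074,0.248,-1.1991],"qd":[4.3049,3.8258,1.0885,-4.6379,1.6002],"p_ee":[1.0162,-0.3342,-0.0094],"trq":[0.0,0.0,0.0,0.0,0.0]}
{"k":24,"\u03b8":[2.5863,-0.2947,-1.0406,0.1581,-1.1534],"qd":[3.5302,3.3289,2.2783,-4.3206,3.0252],"p_ee":[1.0342,-0.3419,-0.139],"trq":[0.0,0.0,0.0,0.0,0.0]}
{"k":25,"\u03b8":[2.6485,-0.2352,-0.9821,0.0763,-1.0759],"qd":[2.6815,2.5934,3.5877,-3.8326,4.779],"p_ee":[1.0476,-0.3469,-0.2792],"trq":[0.0,0.0,0.0,0.0,0.0]}
{"k":26,"\u03b8":[2.6929,-0.1922,-0.8964,0.0064,-0.9606],"qd":[1.7451,1.684,4.9924,-3.1093,6.7826],"p_ee":[1.0535,-0.3479,-0.4301],"trq":[0.0,0.0,0.0,0.0,0.0]}
{"k":27,"\u03b8":[2.7175,-0.1686,-0.7819,-0.0462,-0.8037],"qd":[0.6897,0.6617,6.4779,-2.0978,8.9246],"p_ee":[1.0477,-0.3429,-0.5909],"trq":[0.0,0.0,0.0,0.0,0.0]}
{"k":28,"\u03b8":[2.7194,-0.1662,-0.6365,-0.0754,-0.6037],"qd":[-0.5363,-0.4322,8.0832,-0.7711,11.0429],"p_ee":[1.024,-0.3296,-0.759],"trq":[0.0,0.0,0.0,0.0,0.0]}
{"k":29,"\u03b8":[2.6946,-0.186,-0.4569,-0.0751,-0.3648],"qd":[-1.9759,-1.5371,9.9355,0.8336,12.7029],"p_ee":[0.9738,-0.3048,-0.9278],"trq":[0.0,0.0,0.0,0.0,0.0]}
{"k":30,"\u03b8":[2.64,-0.2262,-0.2373,-0.0412,-0.1075],"qd":[-3.4263,-2.401,11.9923,2.5207,12.5808],"p_ee":[0.8868,-0.2654,-1.0827],"trq":[0.0,0.0,0.0,0.0,0.0]}
{"k":31,"\u03b8":[2.5641,-0.2756,0.0158,0.0212,0.1163],"qd":[-3.9016,-2.3214,12.97,3.5081,9.4125],"p_ee":[0.7598,-0.2117,-1.2017],"trq":[0.0,0.0,0.0,0.0,0.0]}
{"k":32,"\u03b8":[2.4954,-0.3105,0.2652,0.0904,0.2625],"qd":[-2.7633,-1.0217,11.6537,3.284,5.2953],"p_ee":[0.6063,-0.1504,-1.2733]}
{"summary": "any joint saturated: no"}


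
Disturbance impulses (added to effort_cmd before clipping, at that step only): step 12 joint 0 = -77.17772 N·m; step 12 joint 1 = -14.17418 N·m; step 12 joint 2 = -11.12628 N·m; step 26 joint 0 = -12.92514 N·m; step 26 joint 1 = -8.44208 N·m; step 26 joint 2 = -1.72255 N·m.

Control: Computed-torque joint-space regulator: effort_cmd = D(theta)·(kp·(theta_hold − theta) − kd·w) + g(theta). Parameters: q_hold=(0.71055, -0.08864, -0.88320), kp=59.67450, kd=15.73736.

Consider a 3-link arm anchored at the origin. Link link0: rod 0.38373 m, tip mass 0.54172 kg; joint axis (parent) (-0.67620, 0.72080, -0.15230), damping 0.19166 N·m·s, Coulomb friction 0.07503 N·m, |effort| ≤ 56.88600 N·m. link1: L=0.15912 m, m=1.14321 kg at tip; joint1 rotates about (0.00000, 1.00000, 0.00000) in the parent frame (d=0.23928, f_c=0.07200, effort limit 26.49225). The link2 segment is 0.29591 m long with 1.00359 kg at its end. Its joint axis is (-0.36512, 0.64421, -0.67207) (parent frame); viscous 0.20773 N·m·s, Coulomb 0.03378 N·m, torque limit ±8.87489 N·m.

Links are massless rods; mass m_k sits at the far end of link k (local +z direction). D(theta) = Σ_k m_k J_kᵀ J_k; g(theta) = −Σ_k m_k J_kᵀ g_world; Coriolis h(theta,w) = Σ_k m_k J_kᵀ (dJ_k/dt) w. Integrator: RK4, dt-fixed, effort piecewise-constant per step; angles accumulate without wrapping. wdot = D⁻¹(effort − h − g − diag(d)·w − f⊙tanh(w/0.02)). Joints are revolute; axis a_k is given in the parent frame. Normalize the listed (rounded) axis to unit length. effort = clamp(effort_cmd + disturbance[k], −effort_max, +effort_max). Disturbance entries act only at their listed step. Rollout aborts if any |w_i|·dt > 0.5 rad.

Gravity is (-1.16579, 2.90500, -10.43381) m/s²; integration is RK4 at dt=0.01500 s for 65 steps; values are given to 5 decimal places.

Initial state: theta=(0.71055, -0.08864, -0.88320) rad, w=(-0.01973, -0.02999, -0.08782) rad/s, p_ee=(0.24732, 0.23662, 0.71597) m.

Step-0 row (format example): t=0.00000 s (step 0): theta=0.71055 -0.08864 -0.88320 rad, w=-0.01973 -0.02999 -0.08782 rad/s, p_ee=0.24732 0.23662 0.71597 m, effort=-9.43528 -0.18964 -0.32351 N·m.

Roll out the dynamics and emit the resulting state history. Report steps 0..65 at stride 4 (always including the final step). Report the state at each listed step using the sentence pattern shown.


t=0.06000 s (step 4): theta=0.70959 -0.08932 -0.88489 rad, w=-0.00893 -0.00273 -0.00230 rad/s, p_ee=0.24633 0.23588 0.71633 m, effort=-9.83482 -0.34538 -0.41127 N·m.
t=0.12000 s (step 8): theta=0.70939 -0.08936 -0.88490 rad, w=0.00057 0.00048 0.00107 rad/s, p_ee=0.24619 0.23579 0.71640 m, effort=-9.99583 -0.39834 -0.43533 N·m.
t=0.18000 s (step 12): theta=0.70952 -0.08930 -0.88480 rad, w=0.00317 0.00134 0.00185 rad/s, p_ee=0.24630 0.23586 0.71636 m, effort=-56.88600 -14.59248 -8.87489 N·m.
t=0.24000 s (step 16): theta=0.68864 -0.09074 -0.91424 rad, w=-0.23452 -0.00884 -0.20756 rad/s, p_ee=0.23106 0.22083 0.72316 m, effort=-3.82827 1.45157 0.60351 N·m.
t=0.30000 s (step 20): theta=0.68204 -0.09098 -0.91747 rad, w=-0.01088 -0.00215 0.01911 rad/s, p_ee=0.22696 0.21721 0.72521 m, effort=-7.45072 0.37622 0.00740 N·m.
t=0.36000 s (step 24): theta=0.68423 -0.09080 -0.91532 rad, w=0.06897 0.00625 0.04702 rad/s, p_ee=0.22847 0.21862 0.72454 m, effort=-9.02753 -0.10685 -0.23090 N·m.
t=0.42000 s (step 28): theta=0.68901 -0.10306 -0.91291 rad, w=0.07609 -0.43471 0.03850 rad/s, p_ee=0.22636 0.22143 0.72355 m, effort=-7.11762 1.33144 0.00751 N·m.
t=0.48000 s (step 32): theta=0.69304 -0.11541 -0.91012 rad, w=0.06136 -0.04153 0.04728 rad/s, p_ee=0.22383 0.22395 0.72276 m, effort=-8.84154 0.27838 -0.22361 N·m.
t=0.54000 s (step 36): theta=0.69681 -0.11447 -0.90757 rad, w=0.06608 0.04281 0.03746 rad/s, p_ee=0.22657 0.22614 0.72156 m, effort=-9.62461 -0.10736 -0.33198 N·m.
t=0.60000 s (step 40): theta=0.70069 -0.11148 -0.90552 rad, w=0.06145 0.05305 0.03142 rad/s, p_ee=0.23015 0.22826 0.72022 m, effort=-9.95748 -0.25398 -0.38209 N·m.
t=0.66000 s (step 44): theta=0.70406 -0.10840 -0.90377 rad, w=0.05044 0.04857 0.02726 rad/s, p_ee=0.23346 0.23008 0.71902 m, effort=-10.08258 -0.31460 -0.40392 N·m.
t=0.72000 s (step 48): theta=0.70673 -0.10573 -0.90224 rad, w=0.03868 0.04037 0.02391 rad/s, p_ee=0.23619 0.23154 0.71805 m, effort=-10.11677 -0.33765 -0.41276 N·m.
t=0.78000 s (step 52): theta=0.70873 -0.10355 -0.90090 rad, w=0.02844 0.03240 0.02103 rad/s, p_ee=0.23832 0.23267 0.71730 m, effort=-10.11587 -0.34566 -0.41615 N·m.
t=0.84000 s (step 56): theta=0.71019 -0.10181 -0.89972 rad, w=0.02040 0.02588 0.01839 rad/s, p_ee=0.23996 0.23352 0.71674 m, effort=-10.10614 -0.34913 -0.41768 N·m.
t=0.90000 s (step 60): theta=0.71122 -0.10042 -0.89869 rad, w=0.01444 0.02094 0.01599 rad/s, p_ee=0.24121 0.23416 0.71634 m, effort=-10.09843 -0.35244 -0.41896 N·m.
t=0.96000 s (step 64): theta=0.71195 -0.09928 -0.89780 rad, w=0.01015 0.01731 0.01396 rad/s, p_ee=0.24218 0.23464 0.71604 m, effort=-10.09516 -0.35674 -0.42048 N·m.
t=0.97500 s (step 65): theta=0.71210 -0.09902 -0.89759 rad, w=0.00928 0.01656 0.01352 rad/s, p_ee=0.24238 0.23474 0.71598 m.


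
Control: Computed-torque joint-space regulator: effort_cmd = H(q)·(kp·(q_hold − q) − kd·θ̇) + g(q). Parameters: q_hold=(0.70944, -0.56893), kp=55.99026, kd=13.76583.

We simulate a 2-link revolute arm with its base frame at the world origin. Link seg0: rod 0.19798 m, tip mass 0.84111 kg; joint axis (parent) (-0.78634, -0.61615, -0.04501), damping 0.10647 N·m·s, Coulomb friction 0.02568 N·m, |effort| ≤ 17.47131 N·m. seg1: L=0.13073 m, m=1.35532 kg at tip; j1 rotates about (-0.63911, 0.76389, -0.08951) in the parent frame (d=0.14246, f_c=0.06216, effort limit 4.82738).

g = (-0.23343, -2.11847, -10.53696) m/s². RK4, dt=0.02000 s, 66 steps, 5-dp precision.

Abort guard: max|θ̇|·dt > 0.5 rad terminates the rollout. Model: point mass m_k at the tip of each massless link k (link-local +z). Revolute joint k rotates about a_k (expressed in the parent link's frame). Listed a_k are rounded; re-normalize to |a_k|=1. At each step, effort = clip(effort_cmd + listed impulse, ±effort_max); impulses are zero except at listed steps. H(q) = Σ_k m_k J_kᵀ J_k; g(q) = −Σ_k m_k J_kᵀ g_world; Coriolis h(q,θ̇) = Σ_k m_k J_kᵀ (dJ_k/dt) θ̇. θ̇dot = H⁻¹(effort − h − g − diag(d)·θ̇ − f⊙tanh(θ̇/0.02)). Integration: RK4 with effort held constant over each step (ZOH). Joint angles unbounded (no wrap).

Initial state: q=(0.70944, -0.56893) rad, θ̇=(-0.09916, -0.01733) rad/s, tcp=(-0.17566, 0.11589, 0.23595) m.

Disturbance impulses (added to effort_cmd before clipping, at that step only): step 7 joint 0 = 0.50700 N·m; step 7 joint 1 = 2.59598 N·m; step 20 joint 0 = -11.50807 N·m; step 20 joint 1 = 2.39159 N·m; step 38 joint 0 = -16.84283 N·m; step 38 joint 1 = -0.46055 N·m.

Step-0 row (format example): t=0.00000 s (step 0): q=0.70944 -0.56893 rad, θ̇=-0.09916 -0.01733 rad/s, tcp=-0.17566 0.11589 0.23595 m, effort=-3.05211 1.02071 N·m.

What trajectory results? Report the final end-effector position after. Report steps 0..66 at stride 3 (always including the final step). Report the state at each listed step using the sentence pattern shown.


t=0.06000 s (step 3): q=0.70593 -0.56899 rad, θ̇=-0.02579 -0.00338 rad/s, tcp=-0.17518 0.11521 0.23664 m, effort=-3.16793 1.01494 N·m.
t=0.12000 s (step 6): q=0.70538 -0.56897 rad, θ̇=0.00218 -0.00254 rad/s, tcp=-0.17510 0.11510 0.23675 m, effort=-3.22321 1.01339 N·m.
t=0.18000 s (step 9): q=0.70597 -0.51450 rad, θ̇=0.02016 1.24676 rad/s, tcp=-0.17196 0.12102 0.23914 m, effort=-3.39110 0.48351 N·m.
t=0.24000 s (step 12): q=0.70715 -0.48216 rad, θ̇=0.01658 0.05246 rad/s, tcp=-0.17007 0.12466 0.24027 m, effort=-3.35468 0.78023 N·m.
t=0.30000 s (step 15): q=0.70778 -0.48532 rad, θ̇=0.00533 -0.08606 rad/s, tcp=-0.17037 0.12445 0.24001 m, effort=-3.32773 0.83209 N·m.
t=0.36000 s (step 18): q=0.70796 -0.49078 rad, θ̇=0.00130 -0.09200 rad/s, tcp=-0.17075 0.12391 0.23975 m, effort=-3.31655 0.84767 N·m.
t=0.42000 s (step 21): q=0.69386 -0.47417 rad, θ̇=-1.40539 2.04823 rad/s, tcp=-0.16764 0.12287 0.24327 m, effort=0.02964 0.21936 N·m.
t=0.48000 s (step 24): q=0.64345 -0.41811 rad, θ̇=-0.39902 0.15304 rad/s, tcp=-0.15629 0.11839 0.25531 m, effort=-1.46394 0.65108 N·m.
t=0.54000 s (step 27): q=0.63424 -0.42395 rad, θ̇=0.03318 -0.21043 rad/s, tcp=-0.15531 0.11588 0.25682 m, effort=-2.32132 0.76435 N·m.
t=0.60000 s (step 30): q=0.64150 -0.43807 rad, θ̇=0.18393 -0.24551 rad/s, tcp=-0.15742 0.11595 0.25490 m, effort=-2.77639 0.79955 N·m.
t=0.66000 s (step 33): q=0.65381 -0.45217 rad, θ̇=0.21540 -0.22160 rad/s, tcp=-0.16026 0.11705 0.25200 m, effort=-3.02818 0.81841 N·m.
t=0.72000 s (step 36): q=0.66626 -0.46440 rad, θ̇=0.19561 -0.18661 rad/s, tcp=-0.16295 0.11834 0.24911 m, effort=-3.16226 0.83105 N·m.
t=0.78000 s (step 39): q=0.66014 -0.47551 rad, θ̇=-1.51615 -0.23905 rad/s, tcp=-0.16279 0.11594 0.24982 m, effort=0.91865 0.97738 N·m.
t=0.84000 s (step 42): q=0.60732 -0.48544 rad, θ̇=-0.37382 -0.12947 rad/s, tcp=-0.15543 0.10397 0.25913 m, effort=-0.94686 0.94165 N·m.
t=0.90000 s (step 45): q=0.60196 -0.49233 rad, θ̇=0.12377 -0.10120 rad/s, tcp=-0.15506 0.10214 0.25976 m, effort=-2.01755 0.92596 N·m.
t=0.96000 s (step 48): q=0.61537 -0.49759 rad, θ̇=0.29263 -0.07507 rad/s, tcp=-0.15748 0.10442 0.25714 m, effort=-2.60810 0.91198 N·m.
t=1.02000 s (step 51): q=0.63399 -0.50149 rad, θ̇=0.31503 -0.05634 rad/s, tcp=-0.16058 0.10789 0.25358 m, effort=-2.93714 0.90116 N·m.
t=1.08000 s (step 54): q=0.65188 -0.50452 rad, θ̇=0.27689 -0.04569 rad/s, tcp=-0.16346 0.11125 0.25011 m, effort=-3.11428 0.89437 N·m.
t=1.14000 s (step 57): q=0.66682 -0.50708 rad, θ̇=0.22083 -0.04008 rad/s, tcp=-0.16583 0.11402 0.24716 m, effort=-3.20534 0.89096 N·m.
t=1.20000 s (step 60): q=0.67838 -0.50937 rad, θ̇=0.16613 -0.03654 rad/s, tcp=-0.16767 0.11610 0.24482 m, effort=-3.24903 0.88987 N·m.
t=1.26000 s (step 63): q=0.68692 -0.51148 rad, θ̇=0.12011 -0.03371 rad/s, tcp=-0.16904 0.11758 0.24306 m, effort=-3.26764 0.89026 N·m.
t=1.32000 s (step 66): q=0.69300 -0.51342 rad, θ̇=0.08435 -0.03124 rad/s, tcp=-0.17004 0.11858 0.24177 m.
final tcp position (m): -0.17004 0.11858 0.24177


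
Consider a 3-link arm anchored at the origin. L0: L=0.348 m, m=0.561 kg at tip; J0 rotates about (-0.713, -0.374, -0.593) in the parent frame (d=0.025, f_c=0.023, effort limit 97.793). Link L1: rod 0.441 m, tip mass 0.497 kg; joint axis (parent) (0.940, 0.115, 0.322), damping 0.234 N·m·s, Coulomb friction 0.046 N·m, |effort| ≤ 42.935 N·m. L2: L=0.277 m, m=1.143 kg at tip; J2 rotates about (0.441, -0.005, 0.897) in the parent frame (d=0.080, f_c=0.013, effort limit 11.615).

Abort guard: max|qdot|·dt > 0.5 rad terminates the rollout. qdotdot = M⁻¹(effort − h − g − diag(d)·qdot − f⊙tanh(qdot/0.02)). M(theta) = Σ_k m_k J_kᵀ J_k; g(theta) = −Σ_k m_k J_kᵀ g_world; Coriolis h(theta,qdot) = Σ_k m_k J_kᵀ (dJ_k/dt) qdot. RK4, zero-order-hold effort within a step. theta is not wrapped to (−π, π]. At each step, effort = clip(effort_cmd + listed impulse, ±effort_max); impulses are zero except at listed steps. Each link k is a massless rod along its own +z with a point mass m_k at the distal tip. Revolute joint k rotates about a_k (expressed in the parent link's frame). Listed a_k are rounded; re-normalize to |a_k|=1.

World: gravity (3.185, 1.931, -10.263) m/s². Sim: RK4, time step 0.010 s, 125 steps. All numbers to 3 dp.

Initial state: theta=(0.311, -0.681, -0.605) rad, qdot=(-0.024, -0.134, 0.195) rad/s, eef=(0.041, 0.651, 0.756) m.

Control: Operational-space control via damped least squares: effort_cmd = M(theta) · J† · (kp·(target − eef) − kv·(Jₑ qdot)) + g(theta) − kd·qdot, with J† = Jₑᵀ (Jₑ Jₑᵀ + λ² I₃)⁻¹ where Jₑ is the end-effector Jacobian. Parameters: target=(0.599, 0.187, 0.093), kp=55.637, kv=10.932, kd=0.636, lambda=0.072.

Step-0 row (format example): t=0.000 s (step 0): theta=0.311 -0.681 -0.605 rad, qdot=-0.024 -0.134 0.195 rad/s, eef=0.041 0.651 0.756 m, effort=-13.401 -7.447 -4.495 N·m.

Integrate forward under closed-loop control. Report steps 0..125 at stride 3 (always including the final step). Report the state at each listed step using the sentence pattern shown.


t=0.030 s (step 3): theta=0.248 -0.754 -0.640 rad, qdot=-3.774 -4.251 -2.362 rad/s, eef=0.054 0.645 0.743 m, effort=-10.389 -0.337 -1.458 N·m.
t=0.060 s (step 6): theta=0.106 -0.910 -0.736 rad, qdot=-5.477 -5.879 -3.927 rad/s, eef=0.079 0.628 0.712 m, effort=-7.730 3.425 0.327 N·m.
t=0.090 s (step 9): theta=-0.068 -1.093 -0.867 rad, qdot=-5.951 -6.160 -4.690 rad/s, eef=0.104 0.604 0.671 m, effort=-5.314 5.593 1.178 N·m.
t=0.120 s (step 12): theta=-0.244 -1.273 -1.011 rad, qdot=-5.714 -5.832 -4.863 rad/s, eef=0.123 0.579 0.624 m, effort=-3.732 7.020 1.346 N·m.
t=0.150 s (step 15): theta=-0.407 -1.441 -1.156 rad, qdot=-5.137 -5.313 -4.714 rad/s, eef=0.136 0.557 0.577 m, effort=-2.976 8.016 1.152 N·m.
t=0.180 s (step 18): theta=-0.551 -1.592 -1.293 rad, qdot=-4.435 -4.781 -4.423 rad/s, eef=0.147 0.538 0.531 m, effort=-2.720 8.673 0.825 N·m.
t=0.210 s (step 21): theta=-0.673 -1.728 -1.421 rad, qdot=-3.707 -4.295 -4.079 rad/s, eef=0.155 0.524 0.487 m, effort=-2.692 9.052 0.474 N·m.
t=0.240 s (step 24): theta=-0.773 -1.850 -1.538 rad, qdot=-2.993 -3.863 -3.715 rad/s, eef=0.163 0.514 0.446 m, effort=-2.731 9.221 0.140 N·m.
t=0.270 s (step 27): theta=-0.853 -1.960 -1.644 rad, qdot=-2.304 -3.476 -3.344 rad/s, eef=0.171 0.507 0.407 m, effort=-2.760 9.248 -0.167 N·m.
t=0.300 s (step 30): theta=-0.912 -2.059 -1.739 rad, qdot=-1.638 -3.121 -2.976 rad/s, eef=0.180 0.503 0.369 m, effort=-2.755 9.197 -0.446 N·m.
t=0.330 s (step 33): theta=-0.951 -2.148 -1.823 rad, qdot=-0.989 -2.786 -2.617 rad/s, eef=0.190 0.501 0.333 m, effort=-2.717 9.114 -0.700 N·m.
t=0.360 s (step 36): theta=-0.971 -2.226 -1.896 rad, qdot=-0.355 -2.463 -2.276 rad/s, eef=0.201 0.499 0.298 m, effort=-2.663 9.034 -0.929 N·m.
t=0.390 s (step 39): theta=-0.973 -2.296 -1.960 rad, qdot=0.257 -2.150 -1.967 rad/s, eef=0.215 0.498 0.264 m, effort=-2.610 8.971 -1.129 N·m.
t=0.420 s (step 42): theta=-0.956 -2.355 -2.015 rad, qdot=0.838 -1.847 -1.687 rad/s, eef=0.231 0.496 0.231 m, effort=-2.576 8.920 -1.305 N·m.
t=0.450 s (step 45): theta=-0.923 -2.407 -2.062 rad, qdot=1.383 -1.555 -1.442 rad/s, eef=0.250 0.492 0.199 m, effort=-2.587 8.865 -1.451 N·m.
t=0.480 s (step 48): theta=-0.874 -2.449 -2.102 rad, qdot=1.869 -1.283 -1.233 rad/s, eef=0.270 0.486 0.168 m, effort=-2.638 8.787 -1.565 N·m.
t=0.510 s (step 51): theta=-0.811 -2.484 -2.136 rad, qdot=2.276 -1.040 -1.058 rad/s, eef=0.293 0.476 0.139 m, effort=-2.713 8.670 -1.650 N·m.
t=0.540 s (step 54): theta=-0.738 -2.512 -2.166 rad, qdot=2.594 -0.831 -0.911 rad/s, eef=0.317 0.464 0.112 m, effort=-2.796 8.504 -1.709 N·m.
t=0.570 s (step 57): theta=-0.657 -2.534 -2.191 rad, qdot=2.819 -0.655 -0.789 rad/s, eef=0.341 0.449 0.089 m, effort=-2.866 8.282 -1.745 N·m.
t=0.600 s (step 60): theta=-0.570 -2.552 -2.213 rad, qdot=2.955 -0.509 -0.687 rad/s, eef=0.366 0.431 0.068 m, effort=-2.910 8.002 -1.761 N·m.
t=0.630 s (step 63): theta=-0.480 -2.565 -2.233 rad, qdot=3.012 -0.388 -0.604 rad/s, eef=0.390 0.411 0.050 m, effort=-2.917 7.663 -1.760 N·m.
t=0.660 s (step 66): theta=-0.390 -2.575 -2.250 rad, qdot=3.001 -0.287 -0.536 rad/s, eef=0.412 0.389 0.036 m, effort=-2.881 7.267 -1.743 N·m.
t=0.690 s (step 69): theta=-0.301 -2.582 -2.265 rad, qdot=2.937 -0.199 -0.481 rad/s, eef=0.433 0.366 0.026 m, effort=-2.802 6.818 -1.712 N·m.
t=0.720 s (step 72): theta=-0.214 -2.587 -2.279 rad, qdot=2.833 -0.120 -0.439 rad/s, eef=0.451 0.343 0.018 m, effort=-2.682 6.324 -1.668 N·m.
t=0.750 s (step 75): theta=-0.131 -2.590 -2.292 rad, qdot=2.700 -0.048 -0.406 rad/s, eef=0.468 0.321 0.014 m, effort=-2.526 5.793 -1.614 N·m.
t=0.780 s (step 78): theta=-0.052 -2.590 -2.304 rad, qdot=2.542 0.013 -0.393 rad/s, eef=0.482 0.299 0.012 m, effort=-2.340 5.247 -1.546 N·m.
t=0.810 s (step 81): theta=0.021 -2.589 -2.315 rad, qdot=2.368 0.064 -0.379 rad/s, eef=0.494 0.280 0.011 m, effort=-2.131 4.707 -1.478 N·m.
t=0.840 s (step 84): theta=0.090 -2.586 -2.326 rad, qdot=2.199 0.117 -0.360 rad/s, eef=0.505 0.262 0.013 m, effort=-1.914 4.160 -1.413 N·m.
t=0.870 s (step 87): theta=0.153 -2.582 -2.337 rad, qdot=2.035 0.168 -0.344 rad/s, eef=0.514 0.246 0.015 m, effort=-1.695 3.618 -1.346 N·m.
t=0.900 s (step 90): theta=0.212 -2.576 -2.347 rad, qdot=1.879 0.216 -0.330 rad/s, eef=0.521 0.232 0.018 m, effort=-1.480 3.093 -1.280 N·m.
t=0.930 s (step 93): theta=0.266 -2.569 -2.357 rad, qdot=1.731 0.259 -0.316 rad/s, eef=0.528 0.221 0.022 m, effort=-1.276 2.594 -1.214 N·m.
t=0.960 s (step 96): theta=0.316 -2.561 -2.366 rad, qdot=1.594 0.296 -0.303 rad/s, eef=0.533 0.211 0.026 m, effort=-1.086 2.129 -1.152 N·m.
t=0.990 s (step 99): theta=0.362 -2.552 -2.375 rad, qdot=1.467 0.327 -0.289 rad/s, eef=0.538 0.203 0.030 m, effort=-0.914 1.700 -1.094 N·m.
t=1.020 s (step 102): theta=0.404 -2.541 -2.383 rad, qdot=1.350 0.351 -0.275 rad/s, eef=0.542 0.196 0.035 m, effort=-0.761 1.310 -1.041 N·m.
t=1.050 s (step 105): theta=0.443 -2.531 -2.391 rad, qdot=1.243 0.369 -0.261 rad/s, eef=0.545 0.191 0.039 m, effort=-0.627 0.961 -0.992 N·m.
t=1.080 s (step 108): theta=0.479 -2.519 -2.399 rad, qdot=1.146 0.381 -0.246 rad/s, eef=0.549 0.187 0.043 m, effort=-0.514 0.651 -0.948 N·m.
t=1.110 s (step 111): theta=0.512 -2.508 -2.406 rad, qdot=1.057 0.388 -0.232 rad/s, eef=0.551 0.184 0.046 m, effort=-0.419 0.378 -0.908 N·m.
t=1.140 s (step 114): theta=0.542 -2.496 -2.413 rad, qdot=0.977 0.390 -0.218 rad/s, eef=0.554 0.181 0.050 m, effort=-0.342 0.140 -0.873 N·m.
t=1.170 s (step 117): theta=0.570 -2.484 -2.419 rad, qdot=0.905 0.388 -0.204 rad/s, eef=0.556 0.180 0.053 m, effort=-0.280 -0.066 -0.842 N·m.
t=1.200 s (step 120): theta=0.596 -2.473 -2.425 rad, qdot=0.839 0.382 -0.190 rad/s, eef=0.559 0.179 0.056 m, effort=-0.231 -0.244 -0.815 N·m.
t=1.230 s (step 123): theta=0.621 -2.462 -2.431 rad, qdot=0.780 0.373 -0.177 rad/s, eef=0.561 0.178 0.059 m, effort=-0.195 -0.397 -0.791 N·m.
t=1.250 s (step 125): theta=0.636 -2.454 -2.434 rad, qdot=0.743 0.366 -0.168 rad/s, eef=0.562 0.178 0.061 m.


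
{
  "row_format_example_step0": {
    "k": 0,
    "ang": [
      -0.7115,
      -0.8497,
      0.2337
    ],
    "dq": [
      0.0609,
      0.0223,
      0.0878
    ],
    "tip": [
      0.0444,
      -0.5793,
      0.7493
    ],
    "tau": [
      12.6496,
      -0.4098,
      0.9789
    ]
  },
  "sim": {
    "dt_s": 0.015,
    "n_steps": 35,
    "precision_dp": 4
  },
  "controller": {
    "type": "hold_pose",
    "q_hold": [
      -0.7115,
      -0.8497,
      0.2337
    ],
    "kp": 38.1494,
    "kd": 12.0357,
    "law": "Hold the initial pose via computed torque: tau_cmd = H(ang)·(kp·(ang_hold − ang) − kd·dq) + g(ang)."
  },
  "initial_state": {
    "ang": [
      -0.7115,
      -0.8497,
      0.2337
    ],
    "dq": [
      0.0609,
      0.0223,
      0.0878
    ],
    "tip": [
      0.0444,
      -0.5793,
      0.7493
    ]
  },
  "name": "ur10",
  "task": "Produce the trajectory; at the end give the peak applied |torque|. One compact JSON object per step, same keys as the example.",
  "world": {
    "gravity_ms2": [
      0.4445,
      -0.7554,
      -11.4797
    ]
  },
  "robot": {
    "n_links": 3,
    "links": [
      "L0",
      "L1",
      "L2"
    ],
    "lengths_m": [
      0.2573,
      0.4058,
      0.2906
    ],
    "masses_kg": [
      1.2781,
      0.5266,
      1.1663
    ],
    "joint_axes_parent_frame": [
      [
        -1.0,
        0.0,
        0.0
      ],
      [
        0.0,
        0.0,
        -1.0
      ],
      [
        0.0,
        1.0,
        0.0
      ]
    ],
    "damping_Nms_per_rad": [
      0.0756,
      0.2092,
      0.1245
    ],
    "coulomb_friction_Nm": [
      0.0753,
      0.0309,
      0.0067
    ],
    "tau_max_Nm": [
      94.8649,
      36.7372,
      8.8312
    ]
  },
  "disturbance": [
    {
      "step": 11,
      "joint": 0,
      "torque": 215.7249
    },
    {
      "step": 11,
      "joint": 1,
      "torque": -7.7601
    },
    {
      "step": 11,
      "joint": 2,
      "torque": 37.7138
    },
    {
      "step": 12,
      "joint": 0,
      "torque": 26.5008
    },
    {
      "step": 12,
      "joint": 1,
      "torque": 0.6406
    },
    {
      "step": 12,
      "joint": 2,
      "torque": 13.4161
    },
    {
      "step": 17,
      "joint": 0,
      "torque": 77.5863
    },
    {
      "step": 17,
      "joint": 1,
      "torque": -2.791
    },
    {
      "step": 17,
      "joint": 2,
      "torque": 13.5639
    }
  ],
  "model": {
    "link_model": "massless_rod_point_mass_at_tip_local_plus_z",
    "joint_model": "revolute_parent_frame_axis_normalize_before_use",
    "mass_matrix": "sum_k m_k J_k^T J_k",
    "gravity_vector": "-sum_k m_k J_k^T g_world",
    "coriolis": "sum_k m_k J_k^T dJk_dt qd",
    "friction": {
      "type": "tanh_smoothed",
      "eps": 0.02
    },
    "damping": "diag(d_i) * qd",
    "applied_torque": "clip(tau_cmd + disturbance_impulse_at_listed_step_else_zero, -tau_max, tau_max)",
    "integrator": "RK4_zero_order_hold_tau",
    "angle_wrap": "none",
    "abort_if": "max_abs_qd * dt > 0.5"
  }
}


{"k":1,"ang":[-0.7107,-0.8503,0.235],"dq":[0.0529,0.0766,0.0628],"tip":[0.0446,-0.5784,0.7499],"tau":[12.8165,-0.4182,1.0143]}
{"k":2,"ang":[-0.7101,-0.8506,0.2361],"dq":[0.0437,0.0869,0.0473],"tip":[0.0448,-0.5777,0.7504],"tau":[12.9631,-0.4245,1.045]}
{"k":3,"ang":[-0.7096,-0.8509,0.237],"dq":[0.0354,0.0885,0.0352],"tip":[0.045,-0.5772,0.7507],"tau":[13.0913,-0.4298,1.0719]}
{"k":4,"ang":[-0.7092,-0.8511,0.2376],"dq":[0.0283,0.0891,0.0251],"tip":[0.0451,-0.5767,0.751],"tau":[13.203,-0.4344,1.0953]}
{"k":5,"ang":[-0.709,-0.8513,0.2382],"dq":[0.0223,0.0896,0.0166],"tip":[0.0452,-0.5764,0.7512],"tau":[13.2999,-0.4382,1.1158]}
{"k":6,"ang":[-0.7088,-0.8515,0.2386],"dq":[0.0173,0.0903,0.0094],"tip":[0.0453,-0.5762,0.7514],"tau":[13.3837,-0.4414,1.1336]}
{"k":7,"ang":[-0.7086,-0.8517,0.239],"dq":[0.0133,0.0912,0.0031],"tip":[0.0453,-0.576,0.7515],"tau":[13.4559,-0.4441,1.1492]}
{"k":8,"ang":[-0.7086,-0.8519,0.2392],"dq":[0.01,0.0921,-0.0022],"tip":[0.0453,-0.5759,0.7516],"tau":[13.5179,-0.4464,1.1627]}
{"k":9,"ang":[-0.7085,-0.8521,0.2394],"dq":[0.0073,0.0928,-0.0067],"tip":[0.0454,-0.5758,0.7516],"tau":[13.571,-0.4482,1.1745]}
{"k":10,"ang":[-0.7085,-0.8522,0.2395],"dq":[0.0051,0.0933,-0.0105],"tip":[0.0454,-0.5758,0.7516],"tau":[13.6165,-0.4497,1.1848]}
{"k":11,"ang":[-0.7086,-0.8523,0.2396],"dq":[0.0034,0.0936,-0.0137],"tip":[0.0454,-0.5758,0.7516],"tau":[94.8649,-8.2109,8.8312]}
{"k":12,"ang":[-0.7069,-0.9672,0.2453],"dq":[0.4654,-11.5496,0.303],"tip":[0.0401,-0.5696,0.7563],"tau":[24.9729,1.3239,8.8312]}
{"k":13,"ang":[-0.6948,-1.0364,0.2462],"dq":[0.943,-0.7506,0.3116],"tip":[0.0361,-0.5581,0.7649],"tau":[-4.5955,0.2058,-2.2007]}
{"k":14,"ang":[-0.6817,-1.0412,0.2494],"dq":[0.7938,-0.0856,0.1557],"tip":[0.0362,-0.5472,0.7726],"tau":[-2.2574,0.1144,-1.7254]}
{"k":15,"ang":[-0.6709,-1.0409,0.2513],"dq":[0.6337,0.0206,0.1127],"tip":[0.0365,-0.5384,0.7786],"tau":[-0.1936,0.0506,-1.3058]}
{"k":16,"ang":[-0.6625,-1.0407,0.2528],"dq":[0.4918,0.0509,0.0907],"tip":[0.0368,-0.5315,0.7833],"tau":[1.6285,-0.0042,-0.9376]}
{"k":17,"ang":[-0.6561,-1.0403,0.2542],"dq":[0.3688,0.0595,0.0777],"tip":[0.037,-0.5261,0.7868],"tau":[80.8225,-2.8437,8.8312]}
{"k":18,"ang":[-0.6409,-1.0241,0.2374],"dq":[1.621,1.783,-2.2197],"tip":[0.0355,-0.5186,0.7928],"tau":[-9.7813,0.4495,-2.0657]}
{"k":19,"ang":[-0.6199,-1.0092,0.2096],"dq":[1.195,0.4375,-1.5452],"tip":[0.0322,-0.5087,0.8008],"tau":[-6.7323,0.3394,-1.5567]}
{"k":20,"ang":[-0.6044,-1.0069,0.1898],"dq":[0.9017,0.2198,-1.1662],"tip":[0.0293,-0.5009,0.8068],"tau":[-4.0442,0.2278,-1.1285]}
{"k":21,"ang":[-0.5928,-1.0069,0.1749],"dq":[0.6673,0.2621,-0.8868],"tip":[0.027,-0.4949,0.8112],"tau":[-1.6771,0.1402,-0.7528]}
{"k":22,"ang":[-0.5845,-1.0076,0.164],"dq":[0.474,0.3869,-0.6662],"tip":[0.0253,-0.4906,0.8143],"tau":[0.4061,0.0731,-0.4219]}
{"k":23,"ang":[-0.579,-1.0088,0.1564],"dq":[0.317,0.623,-0.4972],"tip":[0.0241,-0.4878,0.8163],"tau":[2.2386,0.0194,-0.132]}
{"k":24,"ang":[-0.5757,-1.0106,0.1514],"dq":[0.1943,1.0563,-0.3783],"tip":[0.0233,-0.4863,0.8174],"tau":[3.8488,-0.0269,0.1187]}
{"k":25,"ang":[-0.5745,-1.0131,0.1489],"dq":[0.1064,1.8647,-0.3087],"tip":[0.0228,-0.4858,0.8178],"tau":[5.2603,-0.0724,0.325]}
{"k":26,"ang":[-0.5749,-1.0164,0.1487],"dq":[0.059,3.4809,-0.2896],"tip":[0.0227,-0.4861,0.8176],"tau":[6.4958,-0.1288,0.4652]}
{"k":27,"ang":[-0.5768,-1.0178,0.1516],"dq":[0.0511,6.5661,-0.2657],"tip":[0.023,-0.487,0.817],"tau":[7.6087,-0.2207,0.4699]}
{"k":28,"ang":[-0.5804,-1.0082,0.1597],"dq":[0.0597,11.7172,-0.0532],"tip":[0.0246,-0.4883,0.8159],"tau":[8.7387,-0.3992,0.1777]}
{"k":29,"ang":[-0.586,-0.9661,0.1782],"dq":[-0.0439,15.8289,0.8179],"tip":[0.0293,-0.4896,0.8142],"tau":[10.173,-0.6982,-0.6004]}
{"k":30,"ang":[-0.594,-0.8868,0.2126],"dq":[-0.3948,11.1066,2.3092],"tip":[0.0388,-0.4907,0.8115],"tau":[11.4417,-0.935,-1.5241]}
{"k":31,"ang":[-0.6042,-0.8222,0.2567],"dq":[-0.6774,3.6507,2.8709],"tip":[0.0502,-0.4919,0.8077],"tau":[11.9472,-0.9565,-1.7097]}
{"k":32,"ang":[-0.615,-0.7949,0.2981],"dq":[-0.6987,1.1506,2.5115],"tip":[0.0598,-0.4931,0.8037],"tau":[12.3501,-0.982,-1.4789]}
{"k":33,"ang":[-0.6251,-0.7838,0.3321],"dq":[-0.6347,0.5397,1.9995],"tip":[0.0671,-0.4945,0.7996],"tau":[12.6987,-1.0214,-1.2097]}
{"k":34,"ang":[-0.6341,-0.7779,0.3587],"dq":[-0.5631,0.3217,1.5355],"tip":[0.0727,-0.4964,0.7958],"tau":[12.9873,-1.0485,-0.9582]}
{"k":35,"ang":[-0.6421,-0.7742,0.3788],"dq":[-0.4987,0.2002,1.1453],"tip":[0.0768,-0.4986,0.7923]}
{"summary": "max |tau| (N\u00b7m): 94.8649"}
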